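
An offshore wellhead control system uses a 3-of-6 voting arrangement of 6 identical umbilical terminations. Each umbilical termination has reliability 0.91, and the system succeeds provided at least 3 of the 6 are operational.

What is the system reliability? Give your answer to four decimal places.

0.9992

R = Σ_{i=3}^{6} C(6,i) p^i (1−p)^{6−i} with p = 0.91
C(6,3)·0.91^3·0.09^3 = 0.010987
C(6,4)·0.91^4·0.09^2 = 0.083319
C(6,5)·0.91^5·0.09^1 = 0.336977
C(6,6)·0.91^6·0.09^0 = 0.567869
Sum = 0.9992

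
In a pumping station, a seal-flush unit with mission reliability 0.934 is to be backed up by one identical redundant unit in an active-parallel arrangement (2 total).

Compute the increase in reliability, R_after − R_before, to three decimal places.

0.062

R_before = 0.934
R_after = 1 − (1 − 0.934)^2 = 0.996
ΔR = 0.996 − 0.934 = 0.062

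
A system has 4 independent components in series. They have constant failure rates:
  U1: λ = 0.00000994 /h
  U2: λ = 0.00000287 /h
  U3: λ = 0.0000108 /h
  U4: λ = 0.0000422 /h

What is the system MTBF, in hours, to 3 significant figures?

15200

Series of exponential components: λ_sys = Σ λ_i
λ_sys = 0.00000994 + 0.00000287 + 0.0000108 + 0.0000422 = 6.5810e-05 /h
MTBF = 1 / λ_sys = 15200 h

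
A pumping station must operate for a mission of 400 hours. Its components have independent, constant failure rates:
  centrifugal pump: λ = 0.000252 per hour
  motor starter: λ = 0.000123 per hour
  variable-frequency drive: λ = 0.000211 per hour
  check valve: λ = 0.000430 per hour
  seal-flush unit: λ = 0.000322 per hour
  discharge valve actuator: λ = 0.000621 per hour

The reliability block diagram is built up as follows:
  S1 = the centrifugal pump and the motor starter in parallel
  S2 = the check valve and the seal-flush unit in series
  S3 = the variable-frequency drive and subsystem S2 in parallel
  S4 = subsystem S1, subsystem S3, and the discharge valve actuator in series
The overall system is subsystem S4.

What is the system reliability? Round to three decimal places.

R(centrifugal pump) = exp(−0.000252 × 400) = 0.90411
R(motor starter) = exp(−0.000123 × 400) = 0.95199
R(variable-frequency drive) = exp(−0.000211 × 400) = 0.91906
R(check valve) = exp(−0.000430 × 400) = 0.84198
R(seal-flush unit) = exp(−0.000322 × 400) = 0.87915
R(discharge valve actuator) = exp(−0.000621 × 400) = 0.78005
Parallel (centrifugal pump and motor starter): 1 − (1 − 0.90411)(1 − 0.95199) = 0.99540
Series (check valve and seal-flush unit): 0.84198 × 0.87915 = 0.74023
Parallel (variable-frequency drive and [0.74023]): 1 − (1 − 0.91906)(1 − 0.74023) = 0.97897
Series ([0.99540], [0.97897], and discharge valve actuator): 0.99540 × 0.97897 × 0.78005 = 0.760

0.760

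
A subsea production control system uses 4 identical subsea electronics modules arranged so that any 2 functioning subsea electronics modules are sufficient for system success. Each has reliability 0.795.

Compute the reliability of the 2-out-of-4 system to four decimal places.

R = Σ_{i=2}^{4} C(4,i) p^i (1−p)^{4−i} with p = 0.795
C(4,2)·0.795^2·0.205^2 = 0.159365
C(4,3)·0.795^3·0.205^1 = 0.412017
C(4,4)·0.795^4·0.205^0 = 0.399456
Sum = 0.9708

0.9708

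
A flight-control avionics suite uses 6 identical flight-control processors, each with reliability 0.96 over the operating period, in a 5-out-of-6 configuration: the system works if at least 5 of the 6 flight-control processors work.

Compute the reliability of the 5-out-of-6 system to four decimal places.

R = Σ_{i=5}^{6} C(6,i) p^i (1−p)^{6−i} with p = 0.96
C(6,5)·0.96^5·0.04^1 = 0.195689
C(6,6)·0.96^6·0.04^0 = 0.782758
Sum = 0.9784

0.9784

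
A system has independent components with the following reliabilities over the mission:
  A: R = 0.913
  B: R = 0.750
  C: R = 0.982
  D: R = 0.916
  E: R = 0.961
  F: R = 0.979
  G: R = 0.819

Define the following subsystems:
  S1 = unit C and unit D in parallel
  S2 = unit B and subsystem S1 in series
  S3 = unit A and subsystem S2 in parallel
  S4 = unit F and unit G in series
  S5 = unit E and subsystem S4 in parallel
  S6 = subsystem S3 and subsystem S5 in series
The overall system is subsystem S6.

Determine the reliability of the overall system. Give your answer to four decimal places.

Parallel (C and D): 1 − (1 − 0.982000)(1 − 0.916000) = 0.998488
Series (B and [0.998488]): 0.750000 × 0.998488 = 0.748866
Parallel (A and [0.748866]): 1 − (1 − 0.913000)(1 − 0.748866) = 0.978151
Series (F and G): 0.979000 × 0.819000 = 0.801801
Parallel (E and [0.801801]): 1 − (1 − 0.961000)(1 − 0.801801) = 0.992270
Series ([0.978151] and [0.992270]): 0.978151 × 0.992270 = 0.9706

0.9706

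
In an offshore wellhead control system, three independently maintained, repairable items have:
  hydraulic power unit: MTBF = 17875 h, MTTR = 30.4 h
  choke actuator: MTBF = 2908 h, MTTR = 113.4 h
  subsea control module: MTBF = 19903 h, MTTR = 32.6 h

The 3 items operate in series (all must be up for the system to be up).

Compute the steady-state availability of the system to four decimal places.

0.9593

A(hydraulic power unit) = MTBF/(MTBF+MTTR) = 17875/(17875+30.4) = 0.998302
A(choke actuator) = MTBF/(MTBF+MTTR) = 2908/(2908+113.4) = 0.962468
A(subsea control module) = MTBF/(MTBF+MTTR) = 19903/(19903+32.6) = 0.998365
Series availability: 0.998302 × 0.962468 × 0.998365 = 0.9593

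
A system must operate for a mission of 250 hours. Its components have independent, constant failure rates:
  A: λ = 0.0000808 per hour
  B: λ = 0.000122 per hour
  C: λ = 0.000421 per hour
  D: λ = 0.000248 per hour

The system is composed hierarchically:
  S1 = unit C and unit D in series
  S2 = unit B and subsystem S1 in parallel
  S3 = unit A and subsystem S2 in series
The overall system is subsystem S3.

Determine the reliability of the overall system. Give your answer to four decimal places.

0.9755

R(A) = exp(−0.0000808 × 250) = 0.980003
R(B) = exp(−0.000122 × 250) = 0.969960
R(C) = exp(−0.000421 × 250) = 0.900099
R(D) = exp(−0.000248 × 250) = 0.939883
Series (C and D): 0.900099 × 0.939883 = 0.845988
Parallel (B and [0.845988]): 1 − (1 − 0.969960)(1 − 0.845988) = 0.995373
Series (A and [0.995373]): 0.980003 × 0.995373 = 0.9755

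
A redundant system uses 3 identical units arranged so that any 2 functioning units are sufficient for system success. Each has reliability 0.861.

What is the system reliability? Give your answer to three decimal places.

0.947

R = Σ_{i=2}^{3} C(3,i) p^i (1−p)^{3−i} with p = 0.861
C(3,2)·0.861^2·0.139^1 = 0.30913
C(3,3)·0.861^3·0.139^0 = 0.63828
Sum = 0.947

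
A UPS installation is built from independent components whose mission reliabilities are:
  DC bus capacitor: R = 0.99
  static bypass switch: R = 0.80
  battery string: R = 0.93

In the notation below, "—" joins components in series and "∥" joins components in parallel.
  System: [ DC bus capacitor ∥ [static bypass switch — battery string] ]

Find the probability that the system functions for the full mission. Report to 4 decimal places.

Series (static bypass switch and battery string): 0.800000 × 0.930000 = 0.744000
Parallel (DC bus capacitor and [0.744000]): 1 − (1 − 0.990000)(1 − 0.744000) = 0.9974

0.9974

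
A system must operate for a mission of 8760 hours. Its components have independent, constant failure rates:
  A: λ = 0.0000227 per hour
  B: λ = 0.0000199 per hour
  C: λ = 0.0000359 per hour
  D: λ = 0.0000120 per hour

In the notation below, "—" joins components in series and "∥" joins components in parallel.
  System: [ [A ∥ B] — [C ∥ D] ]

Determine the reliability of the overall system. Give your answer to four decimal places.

0.9450

R(A) = exp(−0.0000227 × 8760) = 0.819671
R(B) = exp(−0.0000199 × 8760) = 0.840025
R(C) = exp(−0.0000359 × 8760) = 0.730166
R(D) = exp(−0.0000120 × 8760) = 0.900216
Parallel (A and B): 1 − (1 − 0.819671)(1 − 0.840025) = 0.971152
Parallel (C and D): 1 − (1 − 0.730166)(1 − 0.900216) = 0.973075
Series ([0.971152] and [0.973075]): 0.971152 × 0.973075 = 0.9450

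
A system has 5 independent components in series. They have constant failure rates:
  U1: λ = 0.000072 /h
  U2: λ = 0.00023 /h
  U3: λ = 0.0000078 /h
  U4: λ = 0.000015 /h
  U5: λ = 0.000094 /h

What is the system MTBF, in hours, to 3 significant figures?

Series of exponential components: λ_sys = Σ λ_i
λ_sys = 0.000072 + 0.00023 + 0.0000078 + 0.000015 + 0.000094 = 4.1880e-04 /h
MTBF = 1 / λ_sys = 2390 h

2390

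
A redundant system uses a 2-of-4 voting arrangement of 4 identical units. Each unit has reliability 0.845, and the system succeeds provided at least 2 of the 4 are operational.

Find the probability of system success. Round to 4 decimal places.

0.9868

R = Σ_{i=2}^{4} C(4,i) p^i (1−p)^{4−i} with p = 0.845
C(4,2)·0.845^2·0.155^2 = 0.102927
C(4,3)·0.845^3·0.155^1 = 0.374078
C(4,4)·0.845^4·0.155^0 = 0.509832
Sum = 0.9868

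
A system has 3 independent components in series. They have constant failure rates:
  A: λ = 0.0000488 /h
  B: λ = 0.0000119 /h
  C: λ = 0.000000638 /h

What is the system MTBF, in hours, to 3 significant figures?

16300

Series of exponential components: λ_sys = Σ λ_i
λ_sys = 0.0000488 + 0.0000119 + 0.000000638 = 6.1338e-05 /h
MTBF = 1 / λ_sys = 16300 h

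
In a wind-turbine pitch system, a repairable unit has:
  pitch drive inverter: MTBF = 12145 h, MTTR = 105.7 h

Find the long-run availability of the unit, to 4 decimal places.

0.9914

A(pitch drive inverter) = MTBF/(MTBF+MTTR) = 12145/(12145+105.7) = 0.9914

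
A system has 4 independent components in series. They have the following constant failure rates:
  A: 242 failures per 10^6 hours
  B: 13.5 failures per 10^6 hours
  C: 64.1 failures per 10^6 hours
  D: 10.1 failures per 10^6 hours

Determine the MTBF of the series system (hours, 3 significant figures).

3030

Series of exponential components: λ_sys = Σ λ_i
λ_sys = 0.000242 + 0.0000135 + 0.0000641 + 0.0000101 = 3.2970e-04 /h
MTBF = 1 / λ_sys = 3030 h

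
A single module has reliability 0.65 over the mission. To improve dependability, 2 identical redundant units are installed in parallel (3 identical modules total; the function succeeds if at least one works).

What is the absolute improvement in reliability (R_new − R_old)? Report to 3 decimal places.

R_before = 0.65
R_after = 1 − (1 − 0.65)^3 = 0.957
ΔR = 0.957 − 0.65 = 0.307

0.307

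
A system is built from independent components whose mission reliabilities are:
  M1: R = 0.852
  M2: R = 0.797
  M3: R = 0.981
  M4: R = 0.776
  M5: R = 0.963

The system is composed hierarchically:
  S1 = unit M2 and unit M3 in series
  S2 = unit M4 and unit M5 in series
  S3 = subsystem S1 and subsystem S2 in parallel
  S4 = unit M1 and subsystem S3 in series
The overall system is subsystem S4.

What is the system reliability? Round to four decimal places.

0.8050

Series (M2 and M3): 0.797000 × 0.981000 = 0.781857
Series (M4 and M5): 0.776000 × 0.963000 = 0.747288
Parallel ([0.781857] and [0.747288]): 1 − (1 − 0.781857)(1 − 0.747288) = 0.944873
Series (M1 and [0.944873]): 0.852000 × 0.944873 = 0.8050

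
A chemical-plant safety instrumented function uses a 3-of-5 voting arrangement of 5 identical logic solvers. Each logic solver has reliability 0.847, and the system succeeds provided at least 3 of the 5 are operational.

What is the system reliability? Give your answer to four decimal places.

R = Σ_{i=3}^{5} C(5,i) p^i (1−p)^{5−i} with p = 0.847
C(5,3)·0.847^3·0.153^2 = 0.142244
C(5,4)·0.847^4·0.153^1 = 0.393727
C(5,5)·0.847^5·0.153^0 = 0.435930
Sum = 0.9719

0.9719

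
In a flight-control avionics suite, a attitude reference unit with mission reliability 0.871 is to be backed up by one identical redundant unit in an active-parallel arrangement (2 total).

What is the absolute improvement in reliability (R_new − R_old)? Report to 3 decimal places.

R_before = 0.871
R_after = 1 − (1 − 0.871)^2 = 0.983
ΔR = 0.983 − 0.871 = 0.112

0.112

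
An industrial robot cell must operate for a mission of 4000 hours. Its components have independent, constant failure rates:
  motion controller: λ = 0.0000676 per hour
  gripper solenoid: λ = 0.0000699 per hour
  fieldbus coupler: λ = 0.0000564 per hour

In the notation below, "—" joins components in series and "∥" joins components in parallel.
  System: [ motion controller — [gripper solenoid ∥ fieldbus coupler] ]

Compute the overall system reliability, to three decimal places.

0.725

R(motion controller) = exp(−0.0000676 × 4000) = 0.76307
R(gripper solenoid) = exp(−0.0000699 × 4000) = 0.75609
R(fieldbus coupler) = exp(−0.0000564 × 4000) = 0.79804
Parallel (gripper solenoid and fieldbus coupler): 1 − (1 − 0.75609)(1 − 0.79804) = 0.95074
Series (motion controller and [0.95074]): 0.76307 × 0.95074 = 0.725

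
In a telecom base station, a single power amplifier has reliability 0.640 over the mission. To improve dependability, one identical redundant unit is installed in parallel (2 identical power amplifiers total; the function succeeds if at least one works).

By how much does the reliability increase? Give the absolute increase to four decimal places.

R_before = 0.640
R_after = 1 − (1 − 0.640)^2 = 0.8704
ΔR = 0.8704 − 0.640 = 0.2304

0.2304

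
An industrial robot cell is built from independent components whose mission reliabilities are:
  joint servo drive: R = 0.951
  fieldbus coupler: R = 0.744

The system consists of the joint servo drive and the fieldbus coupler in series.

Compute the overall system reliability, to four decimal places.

Series (joint servo drive and fieldbus coupler): 0.951000 × 0.744000 = 0.7075

0.7075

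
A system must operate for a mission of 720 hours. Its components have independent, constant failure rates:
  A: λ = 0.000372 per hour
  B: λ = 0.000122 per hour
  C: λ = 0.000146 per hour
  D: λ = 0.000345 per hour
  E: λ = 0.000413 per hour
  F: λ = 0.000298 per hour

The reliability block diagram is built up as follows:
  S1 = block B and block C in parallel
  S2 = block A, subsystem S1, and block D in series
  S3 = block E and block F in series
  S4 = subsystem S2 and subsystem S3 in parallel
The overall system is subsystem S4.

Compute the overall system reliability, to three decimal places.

R(A) = exp(−0.000372 × 720) = 0.76503
R(B) = exp(−0.000122 × 720) = 0.91591
R(C) = exp(−0.000146 × 720) = 0.90022
R(D) = exp(−0.000345 × 720) = 0.78005
R(E) = exp(−0.000413 × 720) = 0.74278
R(F) = exp(−0.000298 × 720) = 0.80690
Parallel (B and C): 1 − (1 − 0.91591)(1 − 0.90022) = 0.99161
Series (A, [0.99161], and D): 0.76503 × 0.99161 × 0.78005 = 0.59175
Series (E and F): 0.74278 × 0.80690 = 0.59935
Parallel ([0.59175] and [0.59935]): 1 − (1 − 0.59175)(1 − 0.59935) = 0.836

0.836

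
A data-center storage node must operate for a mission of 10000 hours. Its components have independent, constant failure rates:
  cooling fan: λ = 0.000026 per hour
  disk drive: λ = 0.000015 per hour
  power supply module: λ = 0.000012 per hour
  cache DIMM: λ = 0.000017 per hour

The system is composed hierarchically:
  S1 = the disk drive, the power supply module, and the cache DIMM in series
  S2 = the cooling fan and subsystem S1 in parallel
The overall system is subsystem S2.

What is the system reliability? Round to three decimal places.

R(cooling fan) = exp(−0.000026 × 10000) = 0.77105
R(disk drive) = exp(−0.000015 × 10000) = 0.86071
R(power supply module) = exp(−0.000012 × 10000) = 0.88692
R(cache DIMM) = exp(−0.000017 × 10000) = 0.84366
Series (disk drive, power supply module, and cache DIMM): 0.86071 × 0.88692 × 0.84366 = 0.64403
Parallel (cooling fan and [0.64403]): 1 − (1 − 0.77105)(1 − 0.64403) = 0.919

0.919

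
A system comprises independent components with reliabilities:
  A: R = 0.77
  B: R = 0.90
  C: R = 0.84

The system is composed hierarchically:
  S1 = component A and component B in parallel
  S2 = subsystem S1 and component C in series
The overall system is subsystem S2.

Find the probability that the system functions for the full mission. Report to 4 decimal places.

Parallel (A and B): 1 − (1 − 0.770000)(1 − 0.900000) = 0.977000
Series ([0.977000] and C): 0.977000 × 0.840000 = 0.8207

0.8207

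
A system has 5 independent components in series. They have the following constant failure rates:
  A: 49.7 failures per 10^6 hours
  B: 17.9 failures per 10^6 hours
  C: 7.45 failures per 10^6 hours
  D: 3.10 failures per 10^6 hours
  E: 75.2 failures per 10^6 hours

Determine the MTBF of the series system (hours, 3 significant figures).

6520

Series of exponential components: λ_sys = Σ λ_i
λ_sys = 0.0000497 + 0.0000179 + 0.00000745 + 0.00000310 + 0.0000752 = 1.5335e-04 /h
MTBF = 1 / λ_sys = 6520 h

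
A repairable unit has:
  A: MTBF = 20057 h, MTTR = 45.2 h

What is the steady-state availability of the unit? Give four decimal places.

0.9978

A(A) = MTBF/(MTBF+MTTR) = 20057/(20057+45.2) = 0.9978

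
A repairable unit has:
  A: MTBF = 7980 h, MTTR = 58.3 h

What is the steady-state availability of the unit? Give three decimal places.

A(A) = MTBF/(MTBF+MTTR) = 7980/(7980+58.3) = 0.993

0.993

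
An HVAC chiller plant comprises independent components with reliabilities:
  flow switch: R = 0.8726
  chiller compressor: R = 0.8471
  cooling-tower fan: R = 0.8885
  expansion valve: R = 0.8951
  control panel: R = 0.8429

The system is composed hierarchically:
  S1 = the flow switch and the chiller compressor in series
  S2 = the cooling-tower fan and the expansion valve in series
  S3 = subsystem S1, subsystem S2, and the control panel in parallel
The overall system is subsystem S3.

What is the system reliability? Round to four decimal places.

0.9916

Series (flow switch and chiller compressor): 0.872600 × 0.847100 = 0.739179
Series (cooling-tower fan and expansion valve): 0.888500 × 0.895100 = 0.795296
Parallel ([0.739179], [0.795296], and control panel): 1 − (1 − 0.739179)(1 − 0.795296)(1 − 0.842900) = 0.9916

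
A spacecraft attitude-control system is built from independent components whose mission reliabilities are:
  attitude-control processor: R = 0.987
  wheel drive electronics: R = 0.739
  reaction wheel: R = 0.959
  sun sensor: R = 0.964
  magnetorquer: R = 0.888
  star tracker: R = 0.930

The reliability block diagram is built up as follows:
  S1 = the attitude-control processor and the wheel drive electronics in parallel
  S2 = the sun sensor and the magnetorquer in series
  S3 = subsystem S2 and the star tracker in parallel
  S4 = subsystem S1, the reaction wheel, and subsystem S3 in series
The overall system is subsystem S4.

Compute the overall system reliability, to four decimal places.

Parallel (attitude-control processor and wheel drive electronics): 1 − (1 − 0.987000)(1 − 0.739000) = 0.996607
Series (sun sensor and magnetorquer): 0.964000 × 0.888000 = 0.856032
Parallel ([0.856032] and star tracker): 1 − (1 − 0.856032)(1 − 0.930000) = 0.989922
Series ([0.996607], reaction wheel, and [0.989922]): 0.996607 × 0.959000 × 0.989922 = 0.9461

0.9461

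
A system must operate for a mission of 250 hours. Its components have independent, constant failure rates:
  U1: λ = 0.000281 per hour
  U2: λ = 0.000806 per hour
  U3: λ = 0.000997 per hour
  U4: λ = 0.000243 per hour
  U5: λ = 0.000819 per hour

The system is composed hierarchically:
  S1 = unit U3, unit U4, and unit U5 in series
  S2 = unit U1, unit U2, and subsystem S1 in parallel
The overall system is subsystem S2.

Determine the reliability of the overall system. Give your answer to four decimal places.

R(U1) = exp(−0.000281 × 250) = 0.932161
R(U2) = exp(−0.000806 × 250) = 0.817504
R(U3) = exp(−0.000997 × 250) = 0.779385
R(U4) = exp(−0.000243 × 250) = 0.941058
R(U5) = exp(−0.000819 × 250) = 0.814851
Series (U3, U4, and U5): 0.779385 × 0.941058 × 0.814851 = 0.597650
Parallel (U1, U2, and [0.597650]): 1 − (1 − 0.932161)(1 − 0.817504)(1 − 0.597650) = 0.9950

0.9950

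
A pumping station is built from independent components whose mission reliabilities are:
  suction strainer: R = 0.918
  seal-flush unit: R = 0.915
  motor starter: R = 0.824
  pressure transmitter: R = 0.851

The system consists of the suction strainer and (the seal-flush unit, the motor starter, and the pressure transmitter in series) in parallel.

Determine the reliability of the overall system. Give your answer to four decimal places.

0.9706

Series (seal-flush unit, motor starter, and pressure transmitter): 0.915000 × 0.824000 × 0.851000 = 0.641620
Parallel (suction strainer and [0.641620]): 1 − (1 − 0.918000)(1 − 0.641620) = 0.9706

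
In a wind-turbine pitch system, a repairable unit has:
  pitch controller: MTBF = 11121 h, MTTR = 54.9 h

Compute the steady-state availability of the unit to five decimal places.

A(pitch controller) = MTBF/(MTBF+MTTR) = 11121/(11121+54.9) = 0.99509

0.99509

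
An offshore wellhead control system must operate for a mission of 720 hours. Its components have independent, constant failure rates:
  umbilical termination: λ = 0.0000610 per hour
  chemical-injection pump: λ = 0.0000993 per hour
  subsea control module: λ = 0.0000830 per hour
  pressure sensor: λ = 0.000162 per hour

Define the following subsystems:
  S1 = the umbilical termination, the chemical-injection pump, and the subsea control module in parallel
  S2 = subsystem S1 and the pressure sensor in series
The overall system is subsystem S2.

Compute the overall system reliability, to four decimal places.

R(umbilical termination) = exp(−0.0000610 × 720) = 0.957031
R(chemical-injection pump) = exp(−0.0000993 × 720) = 0.931000
R(subsea control module) = exp(−0.0000830 × 720) = 0.941991
R(pressure sensor) = exp(−0.000162 × 720) = 0.889906
Parallel (umbilical termination, chemical-injection pump, and subsea control module): 1 − (1 − 0.957031)(1 − 0.931000)(1 − 0.941991) = 0.999828
Series ([0.999828] and pressure sensor): 0.999828 × 0.889906 = 0.8898

0.8898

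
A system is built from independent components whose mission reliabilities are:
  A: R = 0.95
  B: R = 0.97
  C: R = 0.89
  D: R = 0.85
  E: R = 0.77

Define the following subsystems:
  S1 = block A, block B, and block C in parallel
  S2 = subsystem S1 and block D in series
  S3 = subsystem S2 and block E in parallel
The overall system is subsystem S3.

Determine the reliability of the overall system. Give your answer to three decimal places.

Parallel (A, B, and C): 1 − (1 − 0.95000)(1 − 0.97000)(1 − 0.89000) = 0.99984
Series ([0.99984] and D): 0.99984 × 0.85000 = 0.84986
Parallel ([0.84986] and E): 1 − (1 − 0.84986)(1 − 0.77000) = 0.965

0.965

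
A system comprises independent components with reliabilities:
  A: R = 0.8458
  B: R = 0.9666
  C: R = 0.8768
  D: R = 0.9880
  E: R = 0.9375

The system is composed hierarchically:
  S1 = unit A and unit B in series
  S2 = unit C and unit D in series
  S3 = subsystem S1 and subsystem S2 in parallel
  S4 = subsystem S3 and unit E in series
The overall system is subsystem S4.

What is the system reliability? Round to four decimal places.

0.9146

Series (A and B): 0.845800 × 0.966600 = 0.817550
Series (C and D): 0.876800 × 0.988000 = 0.866278
Parallel ([0.817550] and [0.866278]): 1 − (1 − 0.817550)(1 − 0.866278) = 0.975602
Series ([0.975602] and E): 0.975602 × 0.937500 = 0.9146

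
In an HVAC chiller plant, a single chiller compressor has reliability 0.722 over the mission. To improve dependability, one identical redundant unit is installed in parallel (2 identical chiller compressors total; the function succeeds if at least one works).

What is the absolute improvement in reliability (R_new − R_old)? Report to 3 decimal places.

0.201

R_before = 0.722
R_after = 1 − (1 − 0.722)^2 = 0.923
ΔR = 0.923 − 0.722 = 0.201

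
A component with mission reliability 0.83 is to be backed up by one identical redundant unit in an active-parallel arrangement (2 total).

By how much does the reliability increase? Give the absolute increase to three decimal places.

R_before = 0.83
R_after = 1 − (1 − 0.83)^2 = 0.971
ΔR = 0.971 − 0.83 = 0.141

0.141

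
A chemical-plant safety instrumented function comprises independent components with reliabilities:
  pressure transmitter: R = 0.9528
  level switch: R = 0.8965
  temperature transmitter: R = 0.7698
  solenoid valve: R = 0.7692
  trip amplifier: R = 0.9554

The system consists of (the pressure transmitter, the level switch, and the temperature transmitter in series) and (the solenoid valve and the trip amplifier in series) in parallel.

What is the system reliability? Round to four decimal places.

Series (pressure transmitter, level switch, and temperature transmitter): 0.952800 × 0.896500 × 0.769800 = 0.657552
Series (solenoid valve and trip amplifier): 0.769200 × 0.955400 = 0.734894
Parallel ([0.657552] and [0.734894]): 1 − (1 − 0.657552)(1 − 0.734894) = 0.9092

0.9092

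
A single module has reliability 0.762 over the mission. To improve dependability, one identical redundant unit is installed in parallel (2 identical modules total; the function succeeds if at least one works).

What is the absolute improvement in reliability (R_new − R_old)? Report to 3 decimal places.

R_before = 0.762
R_after = 1 − (1 − 0.762)^2 = 0.943
ΔR = 0.943 − 0.762 = 0.181

0.181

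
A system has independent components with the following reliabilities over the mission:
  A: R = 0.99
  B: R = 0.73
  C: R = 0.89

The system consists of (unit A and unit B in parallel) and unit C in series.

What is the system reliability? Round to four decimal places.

Parallel (A and B): 1 − (1 − 0.990000)(1 − 0.730000) = 0.997300
Series ([0.997300] and C): 0.997300 × 0.890000 = 0.8876

0.8876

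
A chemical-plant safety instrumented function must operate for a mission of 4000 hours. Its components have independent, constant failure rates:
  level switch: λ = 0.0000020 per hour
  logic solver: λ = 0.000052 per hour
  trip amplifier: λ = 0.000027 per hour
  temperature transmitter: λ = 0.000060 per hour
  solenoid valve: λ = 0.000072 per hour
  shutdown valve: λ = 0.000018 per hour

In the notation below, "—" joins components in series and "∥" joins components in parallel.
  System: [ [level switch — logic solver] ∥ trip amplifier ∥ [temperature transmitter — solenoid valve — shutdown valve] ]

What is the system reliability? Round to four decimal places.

0.9910

R(level switch) = exp(−0.0000020 × 4000) = 0.992032
R(logic solver) = exp(−0.000052 × 4000) = 0.812207
R(trip amplifier) = exp(−0.000027 × 4000) = 0.897628
R(temperature transmitter) = exp(−0.000060 × 4000) = 0.786628
R(solenoid valve) = exp(−0.000072 × 4000) = 0.749762
R(shutdown valve) = exp(−0.000018 × 4000) = 0.930531
Series (level switch and logic solver): 0.992032 × 0.812207 = 0.805735
Series (temperature transmitter, solenoid valve, and shutdown valve): 0.786628 × 0.749762 × 0.930531 = 0.548812
Parallel ([0.805735], trip amplifier, and [0.548812]): 1 − (1 − 0.805735)(1 − 0.897628)(1 − 0.548812) = 0.9910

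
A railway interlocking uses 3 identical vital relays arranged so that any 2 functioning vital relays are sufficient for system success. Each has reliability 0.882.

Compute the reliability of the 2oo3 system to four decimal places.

0.9615

R = Σ_{i=2}^{3} C(3,i) p^i (1−p)^{3−i} with p = 0.882
C(3,2)·0.882^2·0.118^1 = 0.275385
C(3,3)·0.882^3·0.118^0 = 0.686129
Sum = 0.9615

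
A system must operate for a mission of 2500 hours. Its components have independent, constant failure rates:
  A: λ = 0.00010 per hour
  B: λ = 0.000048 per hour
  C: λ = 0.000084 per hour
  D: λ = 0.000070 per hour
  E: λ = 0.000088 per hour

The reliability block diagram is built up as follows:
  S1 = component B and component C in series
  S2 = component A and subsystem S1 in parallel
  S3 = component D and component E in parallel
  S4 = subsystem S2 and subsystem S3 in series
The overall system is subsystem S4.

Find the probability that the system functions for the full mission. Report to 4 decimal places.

R(A) = exp(−0.00010 × 2500) = 0.778801
R(B) = exp(−0.000048 × 2500) = 0.886920
R(C) = exp(−0.000084 × 2500) = 0.810584
R(D) = exp(−0.000070 × 2500) = 0.839457
R(E) = exp(−0.000088 × 2500) = 0.802519
Series (B and C): 0.886920 × 0.810584 = 0.718923
Parallel (A and [0.718923]): 1 − (1 − 0.778801)(1 − 0.718923) = 0.937826
Parallel (D and E): 1 − (1 − 0.839457)(1 − 0.802519) = 0.968296
Series ([0.937826] and [0.968296]): 0.937826 × 0.968296 = 0.9081

0.9081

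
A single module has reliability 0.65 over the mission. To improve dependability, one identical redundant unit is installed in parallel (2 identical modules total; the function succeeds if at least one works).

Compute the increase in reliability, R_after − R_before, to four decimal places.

0.2275

R_before = 0.65
R_after = 1 − (1 − 0.65)^2 = 0.8775
ΔR = 0.8775 − 0.65 = 0.2275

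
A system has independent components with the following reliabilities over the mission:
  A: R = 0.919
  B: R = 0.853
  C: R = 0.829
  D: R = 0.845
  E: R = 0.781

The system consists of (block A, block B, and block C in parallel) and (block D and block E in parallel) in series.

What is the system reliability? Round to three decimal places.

Parallel (A, B, and C): 1 − (1 − 0.91900)(1 − 0.85300)(1 − 0.82900) = 0.99796
Parallel (D and E): 1 − (1 − 0.84500)(1 − 0.78100) = 0.96606
Series ([0.99796] and [0.96606]): 0.99796 × 0.96606 = 0.964

0.964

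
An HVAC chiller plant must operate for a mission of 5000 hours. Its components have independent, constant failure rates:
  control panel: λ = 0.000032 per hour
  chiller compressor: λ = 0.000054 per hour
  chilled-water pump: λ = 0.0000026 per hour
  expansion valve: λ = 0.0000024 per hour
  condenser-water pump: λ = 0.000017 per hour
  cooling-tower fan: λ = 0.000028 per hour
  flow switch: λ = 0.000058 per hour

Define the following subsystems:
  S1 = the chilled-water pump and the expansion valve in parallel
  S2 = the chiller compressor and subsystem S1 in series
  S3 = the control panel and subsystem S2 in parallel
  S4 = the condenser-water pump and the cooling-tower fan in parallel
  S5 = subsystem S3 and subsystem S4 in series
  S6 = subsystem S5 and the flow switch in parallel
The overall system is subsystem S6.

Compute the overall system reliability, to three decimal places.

0.989

R(control panel) = exp(−0.000032 × 5000) = 0.85214
R(chiller compressor) = exp(−0.000054 × 5000) = 0.76338
R(chilled-water pump) = exp(−0.0000026 × 5000) = 0.98708
R(expansion valve) = exp(−0.0000024 × 5000) = 0.98807
R(condenser-water pump) = exp(−0.000017 × 5000) = 0.91851
R(cooling-tower fan) = exp(−0.000028 × 5000) = 0.86936
R(flow switch) = exp(−0.000058 × 5000) = 0.74826
Parallel (chilled-water pump and expansion valve): 1 − (1 − 0.98708)(1 − 0.98807) = 0.99985
Series (chiller compressor and [0.99985]): 0.76338 × 0.99985 = 0.76327
Parallel (control panel and [0.76327]): 1 − (1 − 0.85214)(1 − 0.76327) = 0.96500
Parallel (condenser-water pump and cooling-tower fan): 1 − (1 − 0.91851)(1 − 0.86936) = 0.98935
Series ([0.96500] and [0.98935]): 0.96500 × 0.98935 = 0.95472
Parallel ([0.95472] and flow switch): 1 − (1 − 0.95472)(1 − 0.74826) = 0.989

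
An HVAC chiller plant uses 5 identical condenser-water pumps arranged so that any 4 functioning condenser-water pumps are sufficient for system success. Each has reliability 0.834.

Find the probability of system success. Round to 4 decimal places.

R = Σ_{i=4}^{5} C(5,i) p^i (1−p)^{5−i} with p = 0.834
C(5,4)·0.834^4·0.166^1 = 0.401552
C(5,5)·0.834^5·0.166^0 = 0.403488
Sum = 0.8050

0.8050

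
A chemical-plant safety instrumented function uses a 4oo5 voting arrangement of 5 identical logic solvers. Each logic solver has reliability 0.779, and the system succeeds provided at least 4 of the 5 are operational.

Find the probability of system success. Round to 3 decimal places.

0.694

R = Σ_{i=4}^{5} C(5,i) p^i (1−p)^{5−i} with p = 0.779
C(5,4)·0.779^4·0.221^1 = 0.40692
C(5,5)·0.779^5·0.221^0 = 0.28687
Sum = 0.694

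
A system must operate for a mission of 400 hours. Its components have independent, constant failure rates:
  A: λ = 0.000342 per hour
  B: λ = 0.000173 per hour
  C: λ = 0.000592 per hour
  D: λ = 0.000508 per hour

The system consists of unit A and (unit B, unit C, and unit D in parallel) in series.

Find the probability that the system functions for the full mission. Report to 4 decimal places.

R(A) = exp(−0.000342 × 400) = 0.872145
R(B) = exp(−0.000173 × 400) = 0.933140
R(C) = exp(−0.000592 × 400) = 0.789149
R(D) = exp(−0.000508 × 400) = 0.816115
Parallel (B, C, and D): 1 − (1 − 0.933140)(1 − 0.789149)(1 − 0.816115) = 0.997408
Series (A and [0.997408]): 0.872145 × 0.997408 = 0.8699

0.8699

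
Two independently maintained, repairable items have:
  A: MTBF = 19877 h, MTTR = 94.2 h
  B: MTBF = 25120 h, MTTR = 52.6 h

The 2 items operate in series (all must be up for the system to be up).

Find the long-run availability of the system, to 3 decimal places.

A(A) = MTBF/(MTBF+MTTR) = 19877/(19877+94.2) = 0.995283
A(B) = MTBF/(MTBF+MTTR) = 25120/(25120+52.6) = 0.997910
Series availability: 0.995283 × 0.997910 = 0.993

0.993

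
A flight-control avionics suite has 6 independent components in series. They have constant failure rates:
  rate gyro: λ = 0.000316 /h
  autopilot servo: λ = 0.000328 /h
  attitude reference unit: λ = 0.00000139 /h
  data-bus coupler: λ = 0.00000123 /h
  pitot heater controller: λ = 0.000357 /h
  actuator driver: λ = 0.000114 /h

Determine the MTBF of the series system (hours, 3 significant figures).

895

Series of exponential components: λ_sys = Σ λ_i
λ_sys = 0.000316 + 0.000328 + 0.00000139 + 0.00000123 + 0.000357 + 0.000114 = 1.1176e-03 /h
MTBF = 1 / λ_sys = 895 h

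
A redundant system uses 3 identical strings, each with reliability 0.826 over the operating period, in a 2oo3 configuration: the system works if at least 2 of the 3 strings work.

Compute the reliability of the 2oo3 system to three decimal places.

0.920

R = Σ_{i=2}^{3} C(3,i) p^i (1−p)^{3−i} with p = 0.826
C(3,2)·0.826^2·0.174^1 = 0.35615
C(3,3)·0.826^3·0.174^0 = 0.56356
Sum = 0.920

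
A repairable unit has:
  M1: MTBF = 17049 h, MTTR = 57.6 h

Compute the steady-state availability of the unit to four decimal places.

A(M1) = MTBF/(MTBF+MTTR) = 17049/(17049+57.6) = 0.9966

0.9966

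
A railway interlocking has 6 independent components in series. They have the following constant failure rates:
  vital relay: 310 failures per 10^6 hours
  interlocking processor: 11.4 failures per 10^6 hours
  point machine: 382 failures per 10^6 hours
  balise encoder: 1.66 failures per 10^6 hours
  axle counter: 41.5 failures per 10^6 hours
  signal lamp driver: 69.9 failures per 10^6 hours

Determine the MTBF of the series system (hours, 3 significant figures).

Series of exponential components: λ_sys = Σ λ_i
λ_sys = 0.000310 + 0.0000114 + 0.000382 + 0.00000166 + 0.0000415 + 0.0000699 = 8.1646e-04 /h
MTBF = 1 / λ_sys = 1220 h

1220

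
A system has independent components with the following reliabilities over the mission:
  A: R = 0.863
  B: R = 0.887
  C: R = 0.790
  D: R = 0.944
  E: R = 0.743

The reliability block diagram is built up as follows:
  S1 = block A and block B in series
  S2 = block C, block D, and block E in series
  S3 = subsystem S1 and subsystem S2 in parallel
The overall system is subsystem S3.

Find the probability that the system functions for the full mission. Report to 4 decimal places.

Series (A and B): 0.863000 × 0.887000 = 0.765481
Series (C, D, and E): 0.790000 × 0.944000 × 0.743000 = 0.554100
Parallel ([0.765481] and [0.554100]): 1 − (1 − 0.765481)(1 − 0.554100) = 0.8954

0.8954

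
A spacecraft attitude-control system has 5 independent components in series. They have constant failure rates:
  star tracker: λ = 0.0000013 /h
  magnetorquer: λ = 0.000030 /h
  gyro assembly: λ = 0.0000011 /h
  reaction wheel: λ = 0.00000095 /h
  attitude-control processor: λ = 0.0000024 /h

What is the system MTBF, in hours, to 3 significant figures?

Series of exponential components: λ_sys = Σ λ_i
λ_sys = 0.0000013 + 0.000030 + 0.0000011 + 0.00000095 + 0.0000024 = 3.5750e-05 /h
MTBF = 1 / λ_sys = 28000 h

28000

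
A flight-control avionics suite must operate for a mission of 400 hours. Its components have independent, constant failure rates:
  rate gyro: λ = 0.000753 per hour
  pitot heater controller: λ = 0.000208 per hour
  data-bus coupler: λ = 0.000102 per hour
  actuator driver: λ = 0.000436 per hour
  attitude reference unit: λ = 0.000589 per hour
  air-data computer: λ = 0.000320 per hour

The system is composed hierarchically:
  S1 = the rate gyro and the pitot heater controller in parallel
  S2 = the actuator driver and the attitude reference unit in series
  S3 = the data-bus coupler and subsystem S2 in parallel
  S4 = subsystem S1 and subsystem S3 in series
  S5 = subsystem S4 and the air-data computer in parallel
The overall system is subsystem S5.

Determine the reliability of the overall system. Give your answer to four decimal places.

R(rate gyro) = exp(−0.000753 × 400) = 0.739930
R(pitot heater controller) = exp(−0.000208 × 400) = 0.920167
R(data-bus coupler) = exp(−0.000102 × 400) = 0.960021
R(actuator driver) = exp(−0.000436 × 400) = 0.839961
R(attitude reference unit) = exp(−0.000589 × 400) = 0.790097
R(air-data computer) = exp(−0.000320 × 400) = 0.879853
Parallel (rate gyro and pitot heater controller): 1 − (1 − 0.739930)(1 − 0.920167) = 0.979238
Series (actuator driver and attitude reference unit): 0.839961 × 0.790097 = 0.663651
Parallel (data-bus coupler and [0.663651]): 1 − (1 − 0.960021)(1 − 0.663651) = 0.986553
Series ([0.979238] and [0.986553]): 0.979238 × 0.986553 = 0.966070
Parallel ([0.966070] and air-data computer): 1 − (1 − 0.966070)(1 − 0.879853) = 0.9959

0.9959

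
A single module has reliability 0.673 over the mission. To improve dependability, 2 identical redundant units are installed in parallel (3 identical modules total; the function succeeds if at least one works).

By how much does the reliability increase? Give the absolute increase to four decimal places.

R_before = 0.673
R_after = 1 − (1 − 0.673)^3 = 0.9650
ΔR = 0.9650 − 0.673 = 0.2920

0.2920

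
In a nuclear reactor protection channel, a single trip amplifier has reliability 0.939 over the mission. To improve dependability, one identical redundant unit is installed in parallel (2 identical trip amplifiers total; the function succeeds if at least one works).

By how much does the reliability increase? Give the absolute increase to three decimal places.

R_before = 0.939
R_after = 1 − (1 − 0.939)^2 = 0.996
ΔR = 0.996 − 0.939 = 0.057

0.057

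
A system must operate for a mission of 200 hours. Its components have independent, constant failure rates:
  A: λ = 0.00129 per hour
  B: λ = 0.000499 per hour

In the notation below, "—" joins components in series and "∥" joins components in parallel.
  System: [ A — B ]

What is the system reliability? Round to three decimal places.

R(A) = exp(−0.00129 × 200) = 0.77260
R(B) = exp(−0.000499 × 200) = 0.90502
Series (A and B): 0.77260 × 0.90502 = 0.699

0.699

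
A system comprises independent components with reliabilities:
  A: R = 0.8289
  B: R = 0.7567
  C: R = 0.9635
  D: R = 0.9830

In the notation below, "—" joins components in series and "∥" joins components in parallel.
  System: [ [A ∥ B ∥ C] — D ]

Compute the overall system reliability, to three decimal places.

0.982

Parallel (A, B, and C): 1 − (1 − 0.82890)(1 − 0.75670)(1 − 0.96350) = 0.99848
Series ([0.99848] and D): 0.99848 × 0.98300 = 0.982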